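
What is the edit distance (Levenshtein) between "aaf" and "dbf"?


Computing edit distance: "aaf" -> "dbf"
DP table:
           d    b    f
      0    1    2    3
  a   1    1    2    3
  a   2    2    2    3
  f   3    3    3    2
Edit distance = dp[3][3] = 2

2


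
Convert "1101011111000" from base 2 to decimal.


Input: "1101011111000" in base 2
Positional expansion:
  Digit '1' (value 1) x 2^12 = 4096
  Digit '1' (value 1) x 2^11 = 2048
  Digit '0' (value 0) x 2^10 = 0
  Digit '1' (value 1) x 2^9 = 512
  Digit '0' (value 0) x 2^8 = 0
  Digit '1' (value 1) x 2^7 = 128
  Digit '1' (value 1) x 2^6 = 64
  Digit '1' (value 1) x 2^5 = 32
  Digit '1' (value 1) x 2^4 = 16
  Digit '1' (value 1) x 2^3 = 8
  Digit '0' (value 0) x 2^2 = 0
  Digit '0' (value 0) x 2^1 = 0
  Digit '0' (value 0) x 2^0 = 0
Sum = 6904

6904


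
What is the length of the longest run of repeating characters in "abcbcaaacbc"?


Input: "abcbcaaacbc"
Scanning for longest run:
  Position 1 ('b'): new char, reset run to 1
  Position 2 ('c'): new char, reset run to 1
  Position 3 ('b'): new char, reset run to 1
  Position 4 ('c'): new char, reset run to 1
  Position 5 ('a'): new char, reset run to 1
  Position 6 ('a'): continues run of 'a', length=2
  Position 7 ('a'): continues run of 'a', length=3
  Position 8 ('c'): new char, reset run to 1
  Position 9 ('b'): new char, reset run to 1
  Position 10 ('c'): new char, reset run to 1
Longest run: 'a' with length 3

3


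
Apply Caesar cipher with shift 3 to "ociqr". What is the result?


Caesar cipher: shift "ociqr" by 3
  'o' (pos 14) + 3 = pos 17 = 'r'
  'c' (pos 2) + 3 = pos 5 = 'f'
  'i' (pos 8) + 3 = pos 11 = 'l'
  'q' (pos 16) + 3 = pos 19 = 't'
  'r' (pos 17) + 3 = pos 20 = 'u'
Result: rfltu

rfltu


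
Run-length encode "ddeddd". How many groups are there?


Input: ddeddd
Scanning for consecutive runs:
  Group 1: 'd' x 2 (positions 0-1)
  Group 2: 'e' x 1 (positions 2-2)
  Group 3: 'd' x 3 (positions 3-5)
Total groups: 3

3


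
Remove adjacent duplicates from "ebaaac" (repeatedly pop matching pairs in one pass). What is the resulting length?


Input: ebaaac
Stack-based adjacent duplicate removal:
  Read 'e': push. Stack: e
  Read 'b': push. Stack: eb
  Read 'a': push. Stack: eba
  Read 'a': matches stack top 'a' => pop. Stack: eb
  Read 'a': push. Stack: eba
  Read 'c': push. Stack: ebac
Final stack: "ebac" (length 4)

4


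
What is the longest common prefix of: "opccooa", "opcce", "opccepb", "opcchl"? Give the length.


Words: opccooa, opcce, opccepb, opcchl
  Position 0: all 'o' => match
  Position 1: all 'p' => match
  Position 2: all 'c' => match
  Position 3: all 'c' => match
  Position 4: ('o', 'e', 'e', 'h') => mismatch, stop
LCP = "opcc" (length 4)

4


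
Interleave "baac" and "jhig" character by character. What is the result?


Interleaving "baac" and "jhig":
  Position 0: 'b' from first, 'j' from second => "bj"
  Position 1: 'a' from first, 'h' from second => "ah"
  Position 2: 'a' from first, 'i' from second => "ai"
  Position 3: 'c' from first, 'g' from second => "cg"
Result: bjahaicg

bjahaicg


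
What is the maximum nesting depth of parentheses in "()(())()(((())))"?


Input: "()(())()(((())))"
Tracking depth:
  Position 0 '(': depth becomes 1
  Position 1 ')': depth becomes 0
  Position 2 '(': depth becomes 1
  Position 3 '(': depth becomes 2
  Position 4 ')': depth becomes 1
  Position 5 ')': depth becomes 0
  Position 6 '(': depth becomes 1
  Position 7 ')': depth becomes 0
  Position 8 '(': depth becomes 1
  Position 9 '(': depth becomes 2
  Position 10 '(': depth becomes 3
  Position 11 '(': depth becomes 4
  Position 12 ')': depth becomes 3
  Position 13 ')': depth becomes 2
  Position 14 ')': depth becomes 1
  Position 15 ')': depth becomes 0
Maximum depth reached: 4

4


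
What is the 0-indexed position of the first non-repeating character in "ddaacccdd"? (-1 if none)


Input: ddaacccdd
Character frequencies:
  'a': 2
  'c': 3
  'd': 4
Scanning left to right for freq == 1:
  Position 0 ('d'): freq=4, skip
  Position 1 ('d'): freq=4, skip
  Position 2 ('a'): freq=2, skip
  Position 3 ('a'): freq=2, skip
  Position 4 ('c'): freq=3, skip
  Position 5 ('c'): freq=3, skip
  Position 6 ('c'): freq=3, skip
  Position 7 ('d'): freq=4, skip
  Position 8 ('d'): freq=4, skip
  No unique character found => answer = -1

-1


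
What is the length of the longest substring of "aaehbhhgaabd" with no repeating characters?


Input: "aaehbhhgaabd"
Sliding window (track last position of each char):
  Position 0 ('a'): window [0,0] length 1 -- new best
  Position 1 ('a'): repeat (last at 0), move window start to 1
  Position 1 ('a'): window [1,1] length 1
  Position 2 ('e'): window [1,2] length 2 -- new best
  Position 3 ('h'): window [1,3] length 3 -- new best
  Position 4 ('b'): window [1,4] length 4 -- new best
  Position 5 ('h'): repeat (last at 3), move window start to 4
  Position 5 ('h'): window [4,5] length 2
  Position 6 ('h'): repeat (last at 5), move window start to 6
  Position 6 ('h'): window [6,6] length 1
  Position 7 ('g'): window [6,7] length 2
  Position 8 ('a'): window [6,8] length 3
  Position 9 ('a'): repeat (last at 8), move window start to 9
  Position 9 ('a'): window [9,9] length 1
  Position 10 ('b'): window [9,10] length 2
  Position 11 ('d'): window [9,11] length 3
Longest substring with no repeats: "aehb" with length 4

4


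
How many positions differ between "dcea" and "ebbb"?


Comparing "dcea" and "ebbb" position by position:
  Position 0: 'd' vs 'e' => DIFFER
  Position 1: 'c' vs 'b' => DIFFER
  Position 2: 'e' vs 'b' => DIFFER
  Position 3: 'a' vs 'b' => DIFFER
Positions that differ: 4

4


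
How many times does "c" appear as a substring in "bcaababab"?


Searching for "c" in "bcaababab"
Scanning each position:
  Position 0: "b" => no
  Position 1: "c" => MATCH
  Position 2: "a" => no
  Position 3: "a" => no
  Position 4: "b" => no
  Position 5: "a" => no
  Position 6: "b" => no
  Position 7: "a" => no
  Position 8: "b" => no
Total occurrences: 1

1


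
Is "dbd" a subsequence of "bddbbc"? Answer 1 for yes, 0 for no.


Check if "dbd" is a subsequence of "bddbbc"
Greedy scan:
  Position 0 ('b'): no match needed
  Position 1 ('d'): matches sub[0] = 'd'
  Position 2 ('d'): no match needed
  Position 3 ('b'): matches sub[1] = 'b'
  Position 4 ('b'): no match needed
  Position 5 ('c'): no match needed
Only matched 2/3 characters => not a subsequence

0


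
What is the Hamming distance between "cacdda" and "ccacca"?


Comparing "cacdda" and "ccacca" position by position:
  Position 0: 'c' vs 'c' => same
  Position 1: 'a' vs 'c' => differ
  Position 2: 'c' vs 'a' => differ
  Position 3: 'd' vs 'c' => differ
  Position 4: 'd' vs 'c' => differ
  Position 5: 'a' vs 'a' => same
Total differences (Hamming distance): 4

4


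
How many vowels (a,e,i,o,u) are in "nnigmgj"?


Input: nnigmgj
Checking each character:
  'n' at position 0: consonant
  'n' at position 1: consonant
  'i' at position 2: vowel (running total: 1)
  'g' at position 3: consonant
  'm' at position 4: consonant
  'g' at position 5: consonant
  'j' at position 6: consonant
Total vowels: 1

1


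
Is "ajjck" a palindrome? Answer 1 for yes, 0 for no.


Input: ajjck
Reversed: kcjja
  Compare pos 0 ('a') with pos 4 ('k'): MISMATCH
  Compare pos 1 ('j') with pos 3 ('c'): MISMATCH
Result: not a palindrome

0


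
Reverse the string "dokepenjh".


Input: dokepenjh
Reading characters right to left:
  Position 8: 'h'
  Position 7: 'j'
  Position 6: 'n'
  Position 5: 'e'
  Position 4: 'p'
  Position 3: 'e'
  Position 2: 'k'
  Position 1: 'o'
  Position 0: 'd'
Reversed: hjnepekod

hjnepekod


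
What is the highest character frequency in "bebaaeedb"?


Input: bebaaeedb
Character counts:
  'a': 2
  'b': 3
  'd': 1
  'e': 3
Maximum frequency: 3

3


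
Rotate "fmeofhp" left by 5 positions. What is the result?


Input: "fmeofhp", rotate left by 5
First 5 characters: "fmeof"
Remaining characters: "hp"
Concatenate remaining + first: "hp" + "fmeof" = "hpfmeof"

hpfmeof


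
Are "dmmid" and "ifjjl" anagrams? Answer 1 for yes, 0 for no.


Strings: "dmmid", "ifjjl"
Sorted first:  ddimm
Sorted second: fijjl
Differ at position 0: 'd' vs 'f' => not anagrams

0


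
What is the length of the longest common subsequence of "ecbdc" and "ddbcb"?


LCS of "ecbdc" and "ddbcb"
DP table:
           d    d    b    c    b
      0    0    0    0    0    0
  e   0    0    0    0    0    0
  c   0    0    0    0    1    1
  b   0    0    0    1    1    2
  d   0    1    1    1    1    2
  c   0    1    1    1    2    2
LCS length = dp[5][5] = 2

2


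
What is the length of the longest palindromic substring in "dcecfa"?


Input: "dcecfa"
Checking substrings for palindromes:
  [1:4] "cec" (len 3) => palindrome
Longest palindromic substring: "cec" with length 3

3


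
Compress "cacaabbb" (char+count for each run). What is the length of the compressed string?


Input: cacaabbb
Runs:
  'c' x 1 => "c1"
  'a' x 1 => "a1"
  'c' x 1 => "c1"
  'a' x 2 => "a2"
  'b' x 3 => "b3"
Compressed: "c1a1c1a2b3"
Compressed length: 10

10


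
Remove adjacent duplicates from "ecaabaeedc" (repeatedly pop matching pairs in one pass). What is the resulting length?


Input: ecaabaeedc
Stack-based adjacent duplicate removal:
  Read 'e': push. Stack: e
  Read 'c': push. Stack: ec
  Read 'a': push. Stack: eca
  Read 'a': matches stack top 'a' => pop. Stack: ec
  Read 'b': push. Stack: ecb
  Read 'a': push. Stack: ecba
  Read 'e': push. Stack: ecbae
  Read 'e': matches stack top 'e' => pop. Stack: ecba
  Read 'd': push. Stack: ecbad
  Read 'c': push. Stack: ecbadc
Final stack: "ecbadc" (length 6)

6


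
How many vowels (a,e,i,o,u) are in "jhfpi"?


Input: jhfpi
Checking each character:
  'j' at position 0: consonant
  'h' at position 1: consonant
  'f' at position 2: consonant
  'p' at position 3: consonant
  'i' at position 4: vowel (running total: 1)
Total vowels: 1

1


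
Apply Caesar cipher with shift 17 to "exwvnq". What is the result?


Caesar cipher: shift "exwvnq" by 17
  'e' (pos 4) + 17 = pos 21 = 'v'
  'x' (pos 23) + 17 = pos 14 = 'o'
  'w' (pos 22) + 17 = pos 13 = 'n'
  'v' (pos 21) + 17 = pos 12 = 'm'
  'n' (pos 13) + 17 = pos 4 = 'e'
  'q' (pos 16) + 17 = pos 7 = 'h'
Result: vonmeh

vonmeh


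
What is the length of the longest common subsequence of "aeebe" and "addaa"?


LCS of "aeebe" and "addaa"
DP table:
           a    d    d    a    a
      0    0    0    0    0    0
  a   0    1    1    1    1    1
  e   0    1    1    1    1    1
  e   0    1    1    1    1    1
  b   0    1    1    1    1    1
  e   0    1    1    1    1    1
LCS length = dp[5][5] = 1

1


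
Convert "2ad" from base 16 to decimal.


Input: "2ad" in base 16
Positional expansion:
  Digit '2' (value 2) x 16^2 = 512
  Digit 'a' (value 10) x 16^1 = 160
  Digit 'd' (value 13) x 16^0 = 13
Sum = 685

685


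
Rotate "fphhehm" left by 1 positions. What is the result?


Input: "fphhehm", rotate left by 1
First 1 characters: "f"
Remaining characters: "phhehm"
Concatenate remaining + first: "phhehm" + "f" = "phhehmf"

phhehmf


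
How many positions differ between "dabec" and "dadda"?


Comparing "dabec" and "dadda" position by position:
  Position 0: 'd' vs 'd' => same
  Position 1: 'a' vs 'a' => same
  Position 2: 'b' vs 'd' => DIFFER
  Position 3: 'e' vs 'd' => DIFFER
  Position 4: 'c' vs 'a' => DIFFER
Positions that differ: 3

3


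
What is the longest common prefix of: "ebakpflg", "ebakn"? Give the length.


Words: ebakpflg, ebakn
  Position 0: all 'e' => match
  Position 1: all 'b' => match
  Position 2: all 'a' => match
  Position 3: all 'k' => match
  Position 4: ('p', 'n') => mismatch, stop
LCP = "ebak" (length 4)

4


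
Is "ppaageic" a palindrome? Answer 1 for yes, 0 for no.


Input: ppaageic
Reversed: ciegaapp
  Compare pos 0 ('p') with pos 7 ('c'): MISMATCH
  Compare pos 1 ('p') with pos 6 ('i'): MISMATCH
  Compare pos 2 ('a') with pos 5 ('e'): MISMATCH
  Compare pos 3 ('a') with pos 4 ('g'): MISMATCH
Result: not a palindrome

0


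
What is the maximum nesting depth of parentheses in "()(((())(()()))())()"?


Input: "()(((())(()()))())()"
Tracking depth:
  Position 0 '(': depth becomes 1
  Position 1 ')': depth becomes 0
  Position 2 '(': depth becomes 1
  Position 3 '(': depth becomes 2
  Position 4 '(': depth becomes 3
  Position 5 '(': depth becomes 4
  Position 6 ')': depth becomes 3
  Position 7 ')': depth becomes 2
  Position 8 '(': depth becomes 3
  Position 9 '(': depth becomes 4
  Position 10 ')': depth becomes 3
  Position 11 '(': depth becomes 4
  Position 12 ')': depth becomes 3
  Position 13 ')': depth becomes 2
  Position 14 ')': depth becomes 1
  Position 15 '(': depth becomes 2
  Position 16 ')': depth becomes 1
  Position 17 ')': depth becomes 0
  Position 18 '(': depth becomes 1
  Position 19 ')': depth becomes 0
Maximum depth reached: 4

4


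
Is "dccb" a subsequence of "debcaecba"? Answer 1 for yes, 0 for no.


Check if "dccb" is a subsequence of "debcaecba"
Greedy scan:
  Position 0 ('d'): matches sub[0] = 'd'
  Position 1 ('e'): no match needed
  Position 2 ('b'): no match needed
  Position 3 ('c'): matches sub[1] = 'c'
  Position 4 ('a'): no match needed
  Position 5 ('e'): no match needed
  Position 6 ('c'): matches sub[2] = 'c'
  Position 7 ('b'): matches sub[3] = 'b'
  Position 8 ('a'): no match needed
All 4 characters matched => is a subsequence

1


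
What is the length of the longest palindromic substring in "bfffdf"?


Input: "bfffdf"
Checking substrings for palindromes:
  [1:4] "fff" (len 3) => palindrome
  [3:6] "fdf" (len 3) => palindrome
  [1:3] "ff" (len 2) => palindrome
  [2:4] "ff" (len 2) => palindrome
Longest palindromic substring: "fff" with length 3

3


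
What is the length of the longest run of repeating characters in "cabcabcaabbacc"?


Input: "cabcabcaabbacc"
Scanning for longest run:
  Position 1 ('a'): new char, reset run to 1
  Position 2 ('b'): new char, reset run to 1
  Position 3 ('c'): new char, reset run to 1
  Position 4 ('a'): new char, reset run to 1
  Position 5 ('b'): new char, reset run to 1
  Position 6 ('c'): new char, reset run to 1
  Position 7 ('a'): new char, reset run to 1
  Position 8 ('a'): continues run of 'a', length=2
  Position 9 ('b'): new char, reset run to 1
  Position 10 ('b'): continues run of 'b', length=2
  Position 11 ('a'): new char, reset run to 1
  Position 12 ('c'): new char, reset run to 1
  Position 13 ('c'): continues run of 'c', length=2
Longest run: 'a' with length 2

2


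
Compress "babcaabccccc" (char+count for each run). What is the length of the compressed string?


Input: babcaabccccc
Runs:
  'b' x 1 => "b1"
  'a' x 1 => "a1"
  'b' x 1 => "b1"
  'c' x 1 => "c1"
  'a' x 2 => "a2"
  'b' x 1 => "b1"
  'c' x 5 => "c5"
Compressed: "b1a1b1c1a2b1c5"
Compressed length: 14

14


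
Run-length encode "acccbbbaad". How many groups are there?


Input: acccbbbaad
Scanning for consecutive runs:
  Group 1: 'a' x 1 (positions 0-0)
  Group 2: 'c' x 3 (positions 1-3)
  Group 3: 'b' x 3 (positions 4-6)
  Group 4: 'a' x 2 (positions 7-8)
  Group 5: 'd' x 1 (positions 9-9)
Total groups: 5

5


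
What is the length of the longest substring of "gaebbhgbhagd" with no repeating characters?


Input: "gaebbhgbhagd"
Sliding window (track last position of each char):
  Position 0 ('g'): window [0,0] length 1 -- new best
  Position 1 ('a'): window [0,1] length 2 -- new best
  Position 2 ('e'): window [0,2] length 3 -- new best
  Position 3 ('b'): window [0,3] length 4 -- new best
  Position 4 ('b'): repeat (last at 3), move window start to 4
  Position 4 ('b'): window [4,4] length 1
  Position 5 ('h'): window [4,5] length 2
  Position 6 ('g'): window [4,6] length 3
  Position 7 ('b'): repeat (last at 4), move window start to 5
  Position 7 ('b'): window [5,7] length 3
  Position 8 ('h'): repeat (last at 5), move window start to 6
  Position 8 ('h'): window [6,8] length 3
  Position 9 ('a'): window [6,9] length 4
  Position 10 ('g'): repeat (last at 6), move window start to 7
  Position 10 ('g'): window [7,10] length 4
  Position 11 ('d'): window [7,11] length 5 -- new best
Longest substring with no repeats: "bhagd" with length 5

5


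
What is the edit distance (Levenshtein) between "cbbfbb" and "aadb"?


Computing edit distance: "cbbfbb" -> "aadb"
DP table:
           a    a    d    b
      0    1    2    3    4
  c   1    1    2    3    4
  b   2    2    2    3    3
  b   3    3    3    3    3
  f   4    4    4    4    4
  b   5    5    5    5    4
  b   6    6    6    6    5
Edit distance = dp[6][4] = 5

5


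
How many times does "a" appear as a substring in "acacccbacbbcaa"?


Searching for "a" in "acacccbacbbcaa"
Scanning each position:
  Position 0: "a" => MATCH
  Position 1: "c" => no
  Position 2: "a" => MATCH
  Position 3: "c" => no
  Position 4: "c" => no
  Position 5: "c" => no
  Position 6: "b" => no
  Position 7: "a" => MATCH
  Position 8: "c" => no
  Position 9: "b" => no
  Position 10: "b" => no
  Position 11: "c" => no
  Position 12: "a" => MATCH
  Position 13: "a" => MATCH
Total occurrences: 5

5


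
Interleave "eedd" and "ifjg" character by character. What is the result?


Interleaving "eedd" and "ifjg":
  Position 0: 'e' from first, 'i' from second => "ei"
  Position 1: 'e' from first, 'f' from second => "ef"
  Position 2: 'd' from first, 'j' from second => "dj"
  Position 3: 'd' from first, 'g' from second => "dg"
Result: eiefdjdg

eiefdjdg


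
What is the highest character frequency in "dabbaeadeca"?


Input: dabbaeadeca
Character counts:
  'a': 4
  'b': 2
  'c': 1
  'd': 2
  'e': 2
Maximum frequency: 4

4


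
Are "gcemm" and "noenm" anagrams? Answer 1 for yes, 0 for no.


Strings: "gcemm", "noenm"
Sorted first:  cegmm
Sorted second: emnno
Differ at position 0: 'c' vs 'e' => not anagrams

0


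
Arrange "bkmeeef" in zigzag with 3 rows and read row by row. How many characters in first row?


Zigzag "bkmeeef" into 3 rows:
Placing characters:
  'b' => row 0
  'k' => row 1
  'm' => row 2
  'e' => row 1
  'e' => row 0
  'e' => row 1
  'f' => row 2
Rows:
  Row 0: "be"
  Row 1: "kee"
  Row 2: "mf"
First row length: 2

2


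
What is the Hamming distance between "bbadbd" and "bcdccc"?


Comparing "bbadbd" and "bcdccc" position by position:
  Position 0: 'b' vs 'b' => same
  Position 1: 'b' vs 'c' => differ
  Position 2: 'a' vs 'd' => differ
  Position 3: 'd' vs 'c' => differ
  Position 4: 'b' vs 'c' => differ
  Position 5: 'd' vs 'c' => differ
Total differences (Hamming distance): 5

5


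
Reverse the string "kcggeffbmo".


Input: kcggeffbmo
Reading characters right to left:
  Position 9: 'o'
  Position 8: 'm'
  Position 7: 'b'
  Position 6: 'f'
  Position 5: 'f'
  Position 4: 'e'
  Position 3: 'g'
  Position 2: 'g'
  Position 1: 'c'
  Position 0: 'k'
Reversed: ombffeggck

ombffeggck


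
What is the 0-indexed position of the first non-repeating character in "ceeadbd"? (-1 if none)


Input: ceeadbd
Character frequencies:
  'a': 1
  'b': 1
  'c': 1
  'd': 2
  'e': 2
Scanning left to right for freq == 1:
  Position 0 ('c'): unique! => answer = 0

0


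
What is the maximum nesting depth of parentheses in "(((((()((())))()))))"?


Input: "(((((()((())))()))))"
Tracking depth:
  Position 0 '(': depth becomes 1
  Position 1 '(': depth becomes 2
  Position 2 '(': depth becomes 3
  Position 3 '(': depth becomes 4
  Position 4 '(': depth becomes 5
  Position 5 '(': depth becomes 6
  Position 6 ')': depth becomes 5
  Position 7 '(': depth becomes 6
  Position 8 '(': depth becomes 7
  Position 9 '(': depth becomes 8
  Position 10 ')': depth becomes 7
  Position 11 ')': depth becomes 6
  Position 12 ')': depth becomes 5
  Position 13 ')': depth becomes 4
  Position 14 '(': depth becomes 5
  Position 15 ')': depth becomes 4
  Position 16 ')': depth becomes 3
  Position 17 ')': depth becomes 2
  Position 18 ')': depth becomes 1
  Position 19 ')': depth becomes 0
Maximum depth reached: 8

8


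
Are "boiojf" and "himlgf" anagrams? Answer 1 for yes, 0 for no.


Strings: "boiojf", "himlgf"
Sorted first:  bfijoo
Sorted second: fghilm
Differ at position 0: 'b' vs 'f' => not anagrams

0


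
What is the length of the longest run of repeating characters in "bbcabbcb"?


Input: "bbcabbcb"
Scanning for longest run:
  Position 1 ('b'): continues run of 'b', length=2
  Position 2 ('c'): new char, reset run to 1
  Position 3 ('a'): new char, reset run to 1
  Position 4 ('b'): new char, reset run to 1
  Position 5 ('b'): continues run of 'b', length=2
  Position 6 ('c'): new char, reset run to 1
  Position 7 ('b'): new char, reset run to 1
Longest run: 'b' with length 2

2


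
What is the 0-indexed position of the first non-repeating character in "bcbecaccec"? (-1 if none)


Input: bcbecaccec
Character frequencies:
  'a': 1
  'b': 2
  'c': 5
  'e': 2
Scanning left to right for freq == 1:
  Position 0 ('b'): freq=2, skip
  Position 1 ('c'): freq=5, skip
  Position 2 ('b'): freq=2, skip
  Position 3 ('e'): freq=2, skip
  Position 4 ('c'): freq=5, skip
  Position 5 ('a'): unique! => answer = 5

5


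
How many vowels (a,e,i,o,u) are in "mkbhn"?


Input: mkbhn
Checking each character:
  'm' at position 0: consonant
  'k' at position 1: consonant
  'b' at position 2: consonant
  'h' at position 3: consonant
  'n' at position 4: consonant
Total vowels: 0

0


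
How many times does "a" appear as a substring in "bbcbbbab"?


Searching for "a" in "bbcbbbab"
Scanning each position:
  Position 0: "b" => no
  Position 1: "b" => no
  Position 2: "c" => no
  Position 3: "b" => no
  Position 4: "b" => no
  Position 5: "b" => no
  Position 6: "a" => MATCH
  Position 7: "b" => no
Total occurrences: 1

1


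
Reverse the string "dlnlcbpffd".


Input: dlnlcbpffd
Reading characters right to left:
  Position 9: 'd'
  Position 8: 'f'
  Position 7: 'f'
  Position 6: 'p'
  Position 5: 'b'
  Position 4: 'c'
  Position 3: 'l'
  Position 2: 'n'
  Position 1: 'l'
  Position 0: 'd'
Reversed: dffpbclnld

dffpbclnld


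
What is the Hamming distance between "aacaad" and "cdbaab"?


Comparing "aacaad" and "cdbaab" position by position:
  Position 0: 'a' vs 'c' => differ
  Position 1: 'a' vs 'd' => differ
  Position 2: 'c' vs 'b' => differ
  Position 3: 'a' vs 'a' => same
  Position 4: 'a' vs 'a' => same
  Position 5: 'd' vs 'b' => differ
Total differences (Hamming distance): 4

4


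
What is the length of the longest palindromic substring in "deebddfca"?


Input: "deebddfca"
Checking substrings for palindromes:
  [1:3] "ee" (len 2) => palindrome
  [4:6] "dd" (len 2) => palindrome
Longest palindromic substring: "ee" with length 2

2


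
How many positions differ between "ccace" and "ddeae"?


Comparing "ccace" and "ddeae" position by position:
  Position 0: 'c' vs 'd' => DIFFER
  Position 1: 'c' vs 'd' => DIFFER
  Position 2: 'a' vs 'e' => DIFFER
  Position 3: 'c' vs 'a' => DIFFER
  Position 4: 'e' vs 'e' => same
Positions that differ: 4

4


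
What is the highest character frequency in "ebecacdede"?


Input: ebecacdede
Character counts:
  'a': 1
  'b': 1
  'c': 2
  'd': 2
  'e': 4
Maximum frequency: 4

4


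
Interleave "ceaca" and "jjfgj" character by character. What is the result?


Interleaving "ceaca" and "jjfgj":
  Position 0: 'c' from first, 'j' from second => "cj"
  Position 1: 'e' from first, 'j' from second => "ej"
  Position 2: 'a' from first, 'f' from second => "af"
  Position 3: 'c' from first, 'g' from second => "cg"
  Position 4: 'a' from first, 'j' from second => "aj"
Result: cjejafcgaj

cjejafcgaj


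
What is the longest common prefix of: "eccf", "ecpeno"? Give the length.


Words: eccf, ecpeno
  Position 0: all 'e' => match
  Position 1: all 'c' => match
  Position 2: ('c', 'p') => mismatch, stop
LCP = "ec" (length 2)

2


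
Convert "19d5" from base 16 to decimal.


Input: "19d5" in base 16
Positional expansion:
  Digit '1' (value 1) x 16^3 = 4096
  Digit '9' (value 9) x 16^2 = 2304
  Digit 'd' (value 13) x 16^1 = 208
  Digit '5' (value 5) x 16^0 = 5
Sum = 6613

6613


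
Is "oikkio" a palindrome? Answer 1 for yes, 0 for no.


Input: oikkio
Reversed: oikkio
  Compare pos 0 ('o') with pos 5 ('o'): match
  Compare pos 1 ('i') with pos 4 ('i'): match
  Compare pos 2 ('k') with pos 3 ('k'): match
Result: palindrome

1


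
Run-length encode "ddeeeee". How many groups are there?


Input: ddeeeee
Scanning for consecutive runs:
  Group 1: 'd' x 2 (positions 0-1)
  Group 2: 'e' x 5 (positions 2-6)
Total groups: 2

2


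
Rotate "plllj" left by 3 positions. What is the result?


Input: "plllj", rotate left by 3
First 3 characters: "pll"
Remaining characters: "lj"
Concatenate remaining + first: "lj" + "pll" = "ljpll"

ljpll


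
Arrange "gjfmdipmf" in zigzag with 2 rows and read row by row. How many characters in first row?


Zigzag "gjfmdipmf" into 2 rows:
Placing characters:
  'g' => row 0
  'j' => row 1
  'f' => row 0
  'm' => row 1
  'd' => row 0
  'i' => row 1
  'p' => row 0
  'm' => row 1
  'f' => row 0
Rows:
  Row 0: "gfdpf"
  Row 1: "jmim"
First row length: 5

5


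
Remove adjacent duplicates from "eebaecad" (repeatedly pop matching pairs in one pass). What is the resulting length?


Input: eebaecad
Stack-based adjacent duplicate removal:
  Read 'e': push. Stack: e
  Read 'e': matches stack top 'e' => pop. Stack: (empty)
  Read 'b': push. Stack: b
  Read 'a': push. Stack: ba
  Read 'e': push. Stack: bae
  Read 'c': push. Stack: baec
  Read 'a': push. Stack: baeca
  Read 'd': push. Stack: baecad
Final stack: "baecad" (length 6)

6


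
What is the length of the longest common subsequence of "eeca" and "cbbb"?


LCS of "eeca" and "cbbb"
DP table:
           c    b    b    b
      0    0    0    0    0
  e   0    0    0    0    0
  e   0    0    0    0    0
  c   0    1    1    1    1
  a   0    1    1    1    1
LCS length = dp[4][4] = 1

1


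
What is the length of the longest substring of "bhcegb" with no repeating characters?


Input: "bhcegb"
Sliding window (track last position of each char):
  Position 0 ('b'): window [0,0] length 1 -- new best
  Position 1 ('h'): window [0,1] length 2 -- new best
  Position 2 ('c'): window [0,2] length 3 -- new best
  Position 3 ('e'): window [0,3] length 4 -- new best
  Position 4 ('g'): window [0,4] length 5 -- new best
  Position 5 ('b'): repeat (last at 0), move window start to 1
  Position 5 ('b'): window [1,5] length 5
Longest substring with no repeats: "bhceg" with length 5

5


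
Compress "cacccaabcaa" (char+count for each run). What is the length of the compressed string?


Input: cacccaabcaa
Runs:
  'c' x 1 => "c1"
  'a' x 1 => "a1"
  'c' x 3 => "c3"
  'a' x 2 => "a2"
  'b' x 1 => "b1"
  'c' x 1 => "c1"
  'a' x 2 => "a2"
Compressed: "c1a1c3a2b1c1a2"
Compressed length: 14

14


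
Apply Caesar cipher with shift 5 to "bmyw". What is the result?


Caesar cipher: shift "bmyw" by 5
  'b' (pos 1) + 5 = pos 6 = 'g'
  'm' (pos 12) + 5 = pos 17 = 'r'
  'y' (pos 24) + 5 = pos 3 = 'd'
  'w' (pos 22) + 5 = pos 1 = 'b'
Result: grdb

grdb


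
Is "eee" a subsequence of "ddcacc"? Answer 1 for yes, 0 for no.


Check if "eee" is a subsequence of "ddcacc"
Greedy scan:
  Position 0 ('d'): no match needed
  Position 1 ('d'): no match needed
  Position 2 ('c'): no match needed
  Position 3 ('a'): no match needed
  Position 4 ('c'): no match needed
  Position 5 ('c'): no match needed
Only matched 0/3 characters => not a subsequence

0


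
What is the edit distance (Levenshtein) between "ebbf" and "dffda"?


Computing edit distance: "ebbf" -> "dffda"
DP table:
           d    f    f    d    a
      0    1    2    3    4    5
  e   1    1    2    3    4    5
  b   2    2    2    3    4    5
  b   3    3    3    3    4    5
  f   4    4    3    3    4    5
Edit distance = dp[4][5] = 5

5


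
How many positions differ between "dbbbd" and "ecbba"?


Comparing "dbbbd" and "ecbba" position by position:
  Position 0: 'd' vs 'e' => DIFFER
  Position 1: 'b' vs 'c' => DIFFER
  Position 2: 'b' vs 'b' => same
  Position 3: 'b' vs 'b' => same
  Position 4: 'd' vs 'a' => DIFFER
Positions that differ: 3

3


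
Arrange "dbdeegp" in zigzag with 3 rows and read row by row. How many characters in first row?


Zigzag "dbdeegp" into 3 rows:
Placing characters:
  'd' => row 0
  'b' => row 1
  'd' => row 2
  'e' => row 1
  'e' => row 0
  'g' => row 1
  'p' => row 2
Rows:
  Row 0: "de"
  Row 1: "beg"
  Row 2: "dp"
First row length: 2

2


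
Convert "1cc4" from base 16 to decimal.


Input: "1cc4" in base 16
Positional expansion:
  Digit '1' (value 1) x 16^3 = 4096
  Digit 'c' (value 12) x 16^2 = 3072
  Digit 'c' (value 12) x 16^1 = 192
  Digit '4' (value 4) x 16^0 = 4
Sum = 7364

7364


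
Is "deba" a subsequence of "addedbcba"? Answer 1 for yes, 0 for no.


Check if "deba" is a subsequence of "addedbcba"
Greedy scan:
  Position 0 ('a'): no match needed
  Position 1 ('d'): matches sub[0] = 'd'
  Position 2 ('d'): no match needed
  Position 3 ('e'): matches sub[1] = 'e'
  Position 4 ('d'): no match needed
  Position 5 ('b'): matches sub[2] = 'b'
  Position 6 ('c'): no match needed
  Position 7 ('b'): no match needed
  Position 8 ('a'): matches sub[3] = 'a'
All 4 characters matched => is a subsequence

1


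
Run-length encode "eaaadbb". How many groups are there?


Input: eaaadbb
Scanning for consecutive runs:
  Group 1: 'e' x 1 (positions 0-0)
  Group 2: 'a' x 3 (positions 1-3)
  Group 3: 'd' x 1 (positions 4-4)
  Group 4: 'b' x 2 (positions 5-6)
Total groups: 4

4


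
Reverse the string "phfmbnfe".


Input: phfmbnfe
Reading characters right to left:
  Position 7: 'e'
  Position 6: 'f'
  Position 5: 'n'
  Position 4: 'b'
  Position 3: 'm'
  Position 2: 'f'
  Position 1: 'h'
  Position 0: 'p'
Reversed: efnbmfhp

efnbmfhp


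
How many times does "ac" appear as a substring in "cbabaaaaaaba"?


Searching for "ac" in "cbabaaaaaaba"
Scanning each position:
  Position 0: "cb" => no
  Position 1: "ba" => no
  Position 2: "ab" => no
  Position 3: "ba" => no
  Position 4: "aa" => no
  Position 5: "aa" => no
  Position 6: "aa" => no
  Position 7: "aa" => no
  Position 8: "aa" => no
  Position 9: "ab" => no
  Position 10: "ba" => no
Total occurrences: 0

0


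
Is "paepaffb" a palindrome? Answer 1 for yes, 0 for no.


Input: paepaffb
Reversed: bffapeap
  Compare pos 0 ('p') with pos 7 ('b'): MISMATCH
  Compare pos 1 ('a') with pos 6 ('f'): MISMATCH
  Compare pos 2 ('e') with pos 5 ('f'): MISMATCH
  Compare pos 3 ('p') with pos 4 ('a'): MISMATCH
Result: not a palindrome

0


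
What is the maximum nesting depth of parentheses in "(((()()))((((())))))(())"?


Input: "(((()()))((((())))))(())"
Tracking depth:
  Position 0 '(': depth becomes 1
  Position 1 '(': depth becomes 2
  Position 2 '(': depth becomes 3
  Position 3 '(': depth becomes 4
  Position 4 ')': depth becomes 3
  Position 5 '(': depth becomes 4
  Position 6 ')': depth becomes 3
  Position 7 ')': depth becomes 2
  Position 8 ')': depth becomes 1
  Position 9 '(': depth becomes 2
  Position 10 '(': depth becomes 3
  Position 11 '(': depth becomes 4
  Position 12 '(': depth becomes 5
  Position 13 '(': depth becomes 6
  Position 14 ')': depth becomes 5
  Position 15 ')': depth becomes 4
  Position 16 ')': depth becomes 3
  Position 17 ')': depth becomes 2
  Position 18 ')': depth becomes 1
  Position 19 ')': depth becomes 0
  Position 20 '(': depth becomes 1
  Position 21 '(': depth becomes 2
  Position 22 ')': depth becomes 1
  Position 23 ')': depth becomes 0
Maximum depth reached: 6

6


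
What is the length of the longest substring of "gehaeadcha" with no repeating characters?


Input: "gehaeadcha"
Sliding window (track last position of each char):
  Position 0 ('g'): window [0,0] length 1 -- new best
  Position 1 ('e'): window [0,1] length 2 -- new best
  Position 2 ('h'): window [0,2] length 3 -- new best
  Position 3 ('a'): window [0,3] length 4 -- new best
  Position 4 ('e'): repeat (last at 1), move window start to 2
  Position 4 ('e'): window [2,4] length 3
  Position 5 ('a'): repeat (last at 3), move window start to 4
  Position 5 ('a'): window [4,5] length 2
  Position 6 ('d'): window [4,6] length 3
  Position 7 ('c'): window [4,7] length 4
  Position 8 ('h'): window [4,8] length 5 -- new best
  Position 9 ('a'): repeat (last at 5), move window start to 6
  Position 9 ('a'): window [6,9] length 4
Longest substring with no repeats: "eadch" with length 5

5


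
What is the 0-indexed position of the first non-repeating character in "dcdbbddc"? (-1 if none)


Input: dcdbbddc
Character frequencies:
  'b': 2
  'c': 2
  'd': 4
Scanning left to right for freq == 1:
  Position 0 ('d'): freq=4, skip
  Position 1 ('c'): freq=2, skip
  Position 2 ('d'): freq=4, skip
  Position 3 ('b'): freq=2, skip
  Position 4 ('b'): freq=2, skip
  Position 5 ('d'): freq=4, skip
  Position 6 ('d'): freq=4, skip
  Position 7 ('c'): freq=2, skip
  No unique character found => answer = -1

-1


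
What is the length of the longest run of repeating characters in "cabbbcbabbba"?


Input: "cabbbcbabbba"
Scanning for longest run:
  Position 1 ('a'): new char, reset run to 1
  Position 2 ('b'): new char, reset run to 1
  Position 3 ('b'): continues run of 'b', length=2
  Position 4 ('b'): continues run of 'b', length=3
  Position 5 ('c'): new char, reset run to 1
  Position 6 ('b'): new char, reset run to 1
  Position 7 ('a'): new char, reset run to 1
  Position 8 ('b'): new char, reset run to 1
  Position 9 ('b'): continues run of 'b', length=2
  Position 10 ('b'): continues run of 'b', length=3
  Position 11 ('a'): new char, reset run to 1
Longest run: 'b' with length 3

3


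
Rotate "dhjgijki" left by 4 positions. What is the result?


Input: "dhjgijki", rotate left by 4
First 4 characters: "dhjg"
Remaining characters: "ijki"
Concatenate remaining + first: "ijki" + "dhjg" = "ijkidhjg"

ijkidhjg


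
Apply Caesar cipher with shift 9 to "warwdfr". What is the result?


Caesar cipher: shift "warwdfr" by 9
  'w' (pos 22) + 9 = pos 5 = 'f'
  'a' (pos 0) + 9 = pos 9 = 'j'
  'r' (pos 17) + 9 = pos 0 = 'a'
  'w' (pos 22) + 9 = pos 5 = 'f'
  'd' (pos 3) + 9 = pos 12 = 'm'
  'f' (pos 5) + 9 = pos 14 = 'o'
  'r' (pos 17) + 9 = pos 0 = 'a'
Result: fjafmoa

fjafmoa


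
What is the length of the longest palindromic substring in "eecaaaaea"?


Input: "eecaaaaea"
Checking substrings for palindromes:
  [3:7] "aaaa" (len 4) => palindrome
  [3:6] "aaa" (len 3) => palindrome
  [4:7] "aaa" (len 3) => palindrome
  [6:9] "aea" (len 3) => palindrome
  [0:2] "ee" (len 2) => palindrome
  [3:5] "aa" (len 2) => palindrome
Longest palindromic substring: "aaaa" with length 4

4


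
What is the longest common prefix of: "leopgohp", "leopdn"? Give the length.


Words: leopgohp, leopdn
  Position 0: all 'l' => match
  Position 1: all 'e' => match
  Position 2: all 'o' => match
  Position 3: all 'p' => match
  Position 4: ('g', 'd') => mismatch, stop
LCP = "leop" (length 4)

4


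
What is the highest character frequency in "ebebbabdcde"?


Input: ebebbabdcde
Character counts:
  'a': 1
  'b': 4
  'c': 1
  'd': 2
  'e': 3
Maximum frequency: 4

4


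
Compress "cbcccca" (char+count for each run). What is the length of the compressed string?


Input: cbcccca
Runs:
  'c' x 1 => "c1"
  'b' x 1 => "b1"
  'c' x 4 => "c4"
  'a' x 1 => "a1"
Compressed: "c1b1c4a1"
Compressed length: 8

8


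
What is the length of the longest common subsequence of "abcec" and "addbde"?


LCS of "abcec" and "addbde"
DP table:
           a    d    d    b    d    e
      0    0    0    0    0    0    0
  a   0    1    1    1    1    1    1
  b   0    1    1    1    2    2    2
  c   0    1    1    1    2    2    2
  e   0    1    1    1    2    2    3
  c   0    1    1    1    2    2    3
LCS length = dp[5][6] = 3

3


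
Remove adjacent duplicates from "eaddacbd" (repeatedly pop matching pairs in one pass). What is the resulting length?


Input: eaddacbd
Stack-based adjacent duplicate removal:
  Read 'e': push. Stack: e
  Read 'a': push. Stack: ea
  Read 'd': push. Stack: ead
  Read 'd': matches stack top 'd' => pop. Stack: ea
  Read 'a': matches stack top 'a' => pop. Stack: e
  Read 'c': push. Stack: ec
  Read 'b': push. Stack: ecb
  Read 'd': push. Stack: ecbd
Final stack: "ecbd" (length 4)

4


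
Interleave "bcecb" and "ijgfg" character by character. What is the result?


Interleaving "bcecb" and "ijgfg":
  Position 0: 'b' from first, 'i' from second => "bi"
  Position 1: 'c' from first, 'j' from second => "cj"
  Position 2: 'e' from first, 'g' from second => "eg"
  Position 3: 'c' from first, 'f' from second => "cf"
  Position 4: 'b' from first, 'g' from second => "bg"
Result: bicjegcfbg

bicjegcfbg


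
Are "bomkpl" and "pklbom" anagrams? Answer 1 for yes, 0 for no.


Strings: "bomkpl", "pklbom"
Sorted first:  bklmop
Sorted second: bklmop
Sorted forms match => anagrams

1


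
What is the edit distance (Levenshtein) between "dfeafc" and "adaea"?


Computing edit distance: "dfeafc" -> "adaea"
DP table:
           a    d    a    e    a
      0    1    2    3    4    5
  d   1    1    1    2    3    4
  f   2    2    2    2    3    4
  e   3    3    3    3    2    3
  a   4    3    4    3    3    2
  f   5    4    4    4    4    3
  c   6    5    5    5    5    4
Edit distance = dp[6][5] = 4

4


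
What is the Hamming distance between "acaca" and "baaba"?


Comparing "acaca" and "baaba" position by position:
  Position 0: 'a' vs 'b' => differ
  Position 1: 'c' vs 'a' => differ
  Position 2: 'a' vs 'a' => same
  Position 3: 'c' vs 'b' => differ
  Position 4: 'a' vs 'a' => same
Total differences (Hamming distance): 3

3


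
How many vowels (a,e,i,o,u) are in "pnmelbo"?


Input: pnmelbo
Checking each character:
  'p' at position 0: consonant
  'n' at position 1: consonant
  'm' at position 2: consonant
  'e' at position 3: vowel (running total: 1)
  'l' at position 4: consonant
  'b' at position 5: consonant
  'o' at position 6: vowel (running total: 2)
Total vowels: 2

2


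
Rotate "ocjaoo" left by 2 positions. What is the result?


Input: "ocjaoo", rotate left by 2
First 2 characters: "oc"
Remaining characters: "jaoo"
Concatenate remaining + first: "jaoo" + "oc" = "jaoooc"

jaoooc


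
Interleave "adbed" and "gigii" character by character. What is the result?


Interleaving "adbed" and "gigii":
  Position 0: 'a' from first, 'g' from second => "ag"
  Position 1: 'd' from first, 'i' from second => "di"
  Position 2: 'b' from first, 'g' from second => "bg"
  Position 3: 'e' from first, 'i' from second => "ei"
  Position 4: 'd' from first, 'i' from second => "di"
Result: agdibgeidi

agdibgeidi


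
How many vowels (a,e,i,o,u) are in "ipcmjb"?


Input: ipcmjb
Checking each character:
  'i' at position 0: vowel (running total: 1)
  'p' at position 1: consonant
  'c' at position 2: consonant
  'm' at position 3: consonant
  'j' at position 4: consonant
  'b' at position 5: consonant
Total vowels: 1

1


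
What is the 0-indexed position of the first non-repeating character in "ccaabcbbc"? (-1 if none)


Input: ccaabcbbc
Character frequencies:
  'a': 2
  'b': 3
  'c': 4
Scanning left to right for freq == 1:
  Position 0 ('c'): freq=4, skip
  Position 1 ('c'): freq=4, skip
  Position 2 ('a'): freq=2, skip
  Position 3 ('a'): freq=2, skip
  Position 4 ('b'): freq=3, skip
  Position 5 ('c'): freq=4, skip
  Position 6 ('b'): freq=3, skip
  Position 7 ('b'): freq=3, skip
  Position 8 ('c'): freq=4, skip
  No unique character found => answer = -1

-1


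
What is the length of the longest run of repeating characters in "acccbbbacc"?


Input: "acccbbbacc"
Scanning for longest run:
  Position 1 ('c'): new char, reset run to 1
  Position 2 ('c'): continues run of 'c', length=2
  Position 3 ('c'): continues run of 'c', length=3
  Position 4 ('b'): new char, reset run to 1
  Position 5 ('b'): continues run of 'b', length=2
  Position 6 ('b'): continues run of 'b', length=3
  Position 7 ('a'): new char, reset run to 1
  Position 8 ('c'): new char, reset run to 1
  Position 9 ('c'): continues run of 'c', length=2
Longest run: 'c' with length 3

3
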